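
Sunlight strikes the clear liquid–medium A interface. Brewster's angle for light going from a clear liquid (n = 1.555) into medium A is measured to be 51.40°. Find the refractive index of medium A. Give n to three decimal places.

n ≈ 1.948

At Brewster's angle, tan θ_B = n₂/n₁ with n₁ on the incident side (a clear liquid) and n₂ on the transmitted side (medium A).
n₂ = n₁ tan θ_B = 1.555 × tan 51.40° = 1.948.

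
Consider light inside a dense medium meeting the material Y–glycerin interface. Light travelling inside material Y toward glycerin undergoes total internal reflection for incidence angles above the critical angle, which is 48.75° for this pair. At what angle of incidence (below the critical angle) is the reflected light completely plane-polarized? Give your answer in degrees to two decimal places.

θ_B ≈ 36.94°

n₂/n₁ = sin θ_c = sin 48.75° = 0.7518.
tan θ_B equals the same ratio, so θ_B = arctan(0.7518) = 36.94°.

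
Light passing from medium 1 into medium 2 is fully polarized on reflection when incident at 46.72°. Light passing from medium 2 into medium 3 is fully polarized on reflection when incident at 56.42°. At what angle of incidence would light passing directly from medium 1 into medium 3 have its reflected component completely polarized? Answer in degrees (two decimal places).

θ_B ≈ 57.99°

Each Brewster angle gives a ratio: n₂/n₁ = tan 46.72° = 1.0619, n₃/n₂ = tan 56.42° = 1.5063.
n₃/n₁ = 1.5995. Then tan θ_B(1→3) = n₃/n₁, so θ_B(1→3) = arctan(1.5995) = 57.99°.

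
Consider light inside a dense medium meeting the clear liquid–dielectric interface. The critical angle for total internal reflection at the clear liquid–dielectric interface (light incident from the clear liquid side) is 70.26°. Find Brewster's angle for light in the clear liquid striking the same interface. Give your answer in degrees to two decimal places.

θ_B ≈ 43.27°

n₂/n₁ = sin θ_c = sin 70.26° = 0.9412.
tan θ_B equals the same ratio, so θ_B = arctan(0.9412) = 43.27°.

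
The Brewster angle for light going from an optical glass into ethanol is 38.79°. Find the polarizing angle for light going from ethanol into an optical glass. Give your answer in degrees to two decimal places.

The two Brewster angles are complementary: θ_B' = 90° − θ_B = 90° − 38.79° = 51.21°.

θ_B' ≈ 51.21°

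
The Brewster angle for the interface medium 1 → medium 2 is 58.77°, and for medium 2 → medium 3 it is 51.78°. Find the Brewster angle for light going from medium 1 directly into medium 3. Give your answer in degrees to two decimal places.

n₂/n₁ = tan 58.77° = 1.6492 and n₃/n₂ = tan 51.78° = 1.2699.
n₃/n₁ = 2.0943. Then tan θ_B(1→3) = n₃/n₁, so θ_B(1→3) = arctan(2.0943) = 64.48°.

θ_B ≈ 64.48°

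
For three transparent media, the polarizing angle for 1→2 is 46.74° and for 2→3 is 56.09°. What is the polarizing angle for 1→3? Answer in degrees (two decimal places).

tan θ_B(1→2) = n₂/n₁ = tan 46.74° = 1.0627.
tan θ_B(2→3) = n₃/n₂ = tan 56.09° = 1.4876.
So n₃/n₁ = (n₂/n₁)(n₃/n₂) = 1.0627 × 1.4876 = 1.5808.
θ_B(1→3) = arctan(1.5808) = 57.68°.

θ_B ≈ 57.68°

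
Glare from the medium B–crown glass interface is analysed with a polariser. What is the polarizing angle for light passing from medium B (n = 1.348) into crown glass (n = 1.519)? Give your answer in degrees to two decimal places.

tan θ_B = n₂/n₁ = 1.519/1.348 = 1.1269.
θ_B = arctan(1.1269) = 48.41°.

θ_B ≈ 48.41°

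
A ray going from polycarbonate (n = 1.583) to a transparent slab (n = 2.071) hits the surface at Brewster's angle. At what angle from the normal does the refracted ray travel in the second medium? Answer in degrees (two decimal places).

θ_t ≈ 37.39°

First find Brewster's angle: tan θ_B = 2.071/1.583 = 1.3083, giving θ_B = 52.61°.
The refracted ray is perpendicular to the reflected ray, so θ_t = 90° − θ_B = 37.39°.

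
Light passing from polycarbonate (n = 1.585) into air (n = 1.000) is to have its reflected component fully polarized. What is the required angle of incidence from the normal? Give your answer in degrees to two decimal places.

Brewster's condition: tan θ_B = n₂/n₁ = 1.000/1.585 = 0.6309.
So θ_B = arctan 0.6309 = 32.25°.

θ_B ≈ 32.25°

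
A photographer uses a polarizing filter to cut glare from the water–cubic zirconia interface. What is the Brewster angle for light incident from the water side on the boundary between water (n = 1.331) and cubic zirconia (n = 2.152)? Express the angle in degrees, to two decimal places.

θ_B ≈ 58.26°

Here n₂/n₁ = 2.152/1.331 = 1.6168, and Brewster's law gives tan θ_B = n₂/n₁.
θ_B = arctan(1.6168) = 58.26°.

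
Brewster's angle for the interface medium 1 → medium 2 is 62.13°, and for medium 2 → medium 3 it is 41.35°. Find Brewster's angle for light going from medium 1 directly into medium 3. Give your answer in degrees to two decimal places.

θ_B ≈ 59.00°

n₂/n₁ = tan 62.13° = 1.8911 and n₃/n₂ = tan 41.35° = 0.8801.
So n₃/n₁ = (n₂/n₁)(n₃/n₂) = 1.8911 × 0.8801 = 1.6643.
θ_B(1→3) = arctan(1.6643) = 59.00°.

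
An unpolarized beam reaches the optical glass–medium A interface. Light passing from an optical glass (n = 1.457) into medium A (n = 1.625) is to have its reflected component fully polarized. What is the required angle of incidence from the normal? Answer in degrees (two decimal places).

θ_B ≈ 48.12°

At Brewster's angle the reflected and refracted rays are perpendicular, which with Snell's law gives tan θ_B = n₂/n₁.
tan θ_B = n₂/n₁ = 1.625/1.457 = 1.1153. Taking the arctangent, θ_B = 48.12°.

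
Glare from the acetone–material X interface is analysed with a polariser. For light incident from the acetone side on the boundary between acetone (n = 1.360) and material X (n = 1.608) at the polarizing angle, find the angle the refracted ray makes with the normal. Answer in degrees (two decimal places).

θ_t ≈ 40.22°

First find Brewster's angle: tan θ_B = 1.608/1.360 = 1.1824, giving θ_B = 49.78°.
At Brewster's angle the reflected and refracted rays are perpendicular, so θ_t = 90° − θ_B = 90° − 49.78° = 40.22°.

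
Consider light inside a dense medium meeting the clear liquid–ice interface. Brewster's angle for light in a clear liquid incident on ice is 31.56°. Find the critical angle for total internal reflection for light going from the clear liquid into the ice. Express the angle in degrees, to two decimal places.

θ_c ≈ 37.90°

tan θ_B = n₂/n₁ = tan 31.56° = 0.6142.
Total internal reflection: sin θ_c = n₂/n₁ = 0.6142.
θ_c = arcsin(0.6142) = 37.90°.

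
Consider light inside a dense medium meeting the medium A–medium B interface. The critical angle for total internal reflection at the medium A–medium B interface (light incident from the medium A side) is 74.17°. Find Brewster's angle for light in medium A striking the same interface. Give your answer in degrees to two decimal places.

θ_B ≈ 43.89°

sin θ_c = n₂/n₁, so n₂/n₁ = sin 74.17° = 0.9621.
Brewster: tan θ_B = n₂/n₁ = 0.9621.
θ_B = arctan(0.9621) = 43.89°.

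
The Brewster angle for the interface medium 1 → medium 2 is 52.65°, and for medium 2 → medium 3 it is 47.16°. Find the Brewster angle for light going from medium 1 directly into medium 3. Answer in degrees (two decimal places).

θ_B ≈ 54.71°

Each Brewster angle gives a ratio: n₂/n₁ = tan 52.65° = 1.3103, n₃/n₂ = tan 47.16° = 1.0784.
Multiplying, n₃/n₁ = 1.3103 × 1.0784 = 1.4130, and θ_B(1→3) = arctan 1.4130 = 54.71°.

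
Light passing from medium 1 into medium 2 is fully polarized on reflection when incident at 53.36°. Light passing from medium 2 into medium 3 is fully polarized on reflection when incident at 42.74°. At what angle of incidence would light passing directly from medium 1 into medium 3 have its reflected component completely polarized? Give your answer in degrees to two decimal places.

tan θ_B(1→2) = n₂/n₁ = tan 53.36° = 1.3445.
tan θ_B(2→3) = n₃/n₂ = tan 42.74° = 0.9241.
Multiplying, n₃/n₁ = 1.3445 × 0.9241 = 1.2424, and θ_B(1→3) = arctan 1.2424 = 51.17°.

θ_B ≈ 51.17°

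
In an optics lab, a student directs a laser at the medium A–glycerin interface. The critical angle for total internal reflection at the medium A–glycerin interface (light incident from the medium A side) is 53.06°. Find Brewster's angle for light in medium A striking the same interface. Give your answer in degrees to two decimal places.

n₂/n₁ = sin θ_c = sin 53.06° = 0.7993.
tan θ_B equals the same ratio, so θ_B = arctan(0.7993) = 38.63°.

θ_B ≈ 38.63°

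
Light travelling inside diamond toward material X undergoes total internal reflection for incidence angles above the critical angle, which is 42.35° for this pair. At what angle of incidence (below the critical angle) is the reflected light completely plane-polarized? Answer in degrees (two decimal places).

θ_B ≈ 33.97°

n₂/n₁ = sin θ_c = sin 42.35° = 0.6737.
tan θ_B equals the same ratio, so θ_B = arctan(0.6737) = 33.97°.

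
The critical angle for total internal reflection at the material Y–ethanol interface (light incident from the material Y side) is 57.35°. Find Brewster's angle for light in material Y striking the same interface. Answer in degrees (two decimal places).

sin θ_c = n₂/n₁, so n₂/n₁ = sin 57.35° = 0.8420.
Brewster: tan θ_B = n₂/n₁ = 0.8420.
θ_B = arctan(0.8420) = 40.10°.

θ_B ≈ 40.10°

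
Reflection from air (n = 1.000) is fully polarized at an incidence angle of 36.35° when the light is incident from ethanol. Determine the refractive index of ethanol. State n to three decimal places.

n ≈ 1.359

Full polarization of the reflected beam means tan θ_B = n₂/n₁, where n₁ is the incident medium (ethanol).
n₁ = n₂ / tan θ_B = 1.000 / tan 36.35° = 1.359.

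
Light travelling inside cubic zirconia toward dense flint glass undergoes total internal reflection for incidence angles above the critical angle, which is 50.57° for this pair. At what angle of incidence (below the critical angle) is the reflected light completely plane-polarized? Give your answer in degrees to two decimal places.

θ_B ≈ 37.68°

sin θ_c = n₂/n₁, so n₂/n₁ = sin 50.57° = 0.7724.
Brewster: tan θ_B = n₂/n₁ = 0.7724.
θ_B = arctan(0.7724) = 37.68°.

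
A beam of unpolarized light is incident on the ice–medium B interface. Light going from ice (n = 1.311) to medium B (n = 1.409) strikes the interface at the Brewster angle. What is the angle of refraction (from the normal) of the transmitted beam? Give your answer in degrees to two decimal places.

tan θ_B = n₂/n₁ = 1.409/1.311 = 1.0748, so θ_B = 47.06°.
At Brewster's angle the reflected and refracted rays are perpendicular, so θ_t = 90° − θ_B = 90° − 47.06° = 42.94°.

θ_t ≈ 42.94°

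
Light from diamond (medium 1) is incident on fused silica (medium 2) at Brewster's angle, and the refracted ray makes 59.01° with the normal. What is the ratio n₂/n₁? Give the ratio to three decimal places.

n₂/n₁ ≈ 0.601

θ_B + θ_t = 90°, so θ_B = 90° − 59.01° = 30.99°.
tan θ_B = n₂/n₁, so n₂/n₁ = tan 30.99° = 0.601.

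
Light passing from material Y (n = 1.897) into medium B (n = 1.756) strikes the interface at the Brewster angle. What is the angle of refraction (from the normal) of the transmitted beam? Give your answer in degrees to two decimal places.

θ_t ≈ 47.21°

θ_B = arctan(n₂/n₁) = arctan(1.756/1.897) = 42.79°.
The refracted ray is perpendicular to the reflected ray, so θ_t = 90° − θ_B = 47.21°.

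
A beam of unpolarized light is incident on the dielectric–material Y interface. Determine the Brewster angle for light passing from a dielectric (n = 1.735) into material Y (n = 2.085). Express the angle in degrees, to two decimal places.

Brewster's condition: tan θ_B = n₂/n₁ = 2.085/1.735 = 1.2017.
θ_B = arctan(1.2017) = 50.23°.

θ_B ≈ 50.23°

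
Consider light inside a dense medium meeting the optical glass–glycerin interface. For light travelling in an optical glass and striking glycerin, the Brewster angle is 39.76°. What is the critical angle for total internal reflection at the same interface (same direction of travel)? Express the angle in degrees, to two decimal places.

θ_c ≈ 56.30°

n₂/n₁ = tan 39.76° = 0.8320; the critical angle satisfies sin θ_c = n₂/n₁.
θ_c = arcsin(0.8320) = 56.30°.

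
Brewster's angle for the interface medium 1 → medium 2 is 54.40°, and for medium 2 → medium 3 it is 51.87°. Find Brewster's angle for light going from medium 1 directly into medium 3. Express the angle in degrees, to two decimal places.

tan θ_B(1→2) = n₂/n₁ = tan 54.40° = 1.3968.
tan θ_B(2→3) = n₃/n₂ = tan 51.87° = 1.2740.
Multiplying, n₃/n₁ = 1.3968 × 1.2740 = 1.7795, and θ_B(1→3) = arctan 1.7795 = 60.67°.

θ_B ≈ 60.67°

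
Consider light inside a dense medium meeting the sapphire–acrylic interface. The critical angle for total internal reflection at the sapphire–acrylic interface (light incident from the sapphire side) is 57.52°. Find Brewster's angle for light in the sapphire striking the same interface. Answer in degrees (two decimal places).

θ_B ≈ 40.15°

At the critical angle sin θ_c = n₂/n₁, giving n₂/n₁ = sin 57.52° = 0.8436.
Then tan θ_B = n₂/n₁ = 0.8436, so θ_B = arctan 0.8436 = 40.15°.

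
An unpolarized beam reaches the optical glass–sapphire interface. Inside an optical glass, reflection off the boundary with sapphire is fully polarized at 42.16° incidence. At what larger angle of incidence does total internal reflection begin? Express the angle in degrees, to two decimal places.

n₂/n₁ = tan 42.16° = 0.9055; the critical angle satisfies sin θ_c = n₂/n₁.
θ_c = arcsin(0.9055) = 64.89°.

θ_c ≈ 64.89°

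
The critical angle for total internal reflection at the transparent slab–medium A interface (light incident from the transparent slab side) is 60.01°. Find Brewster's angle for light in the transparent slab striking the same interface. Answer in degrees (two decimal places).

At the critical angle sin θ_c = n₂/n₁, giving n₂/n₁ = sin 60.01° = 0.8661.
Then tan θ_B = n₂/n₁ = 0.8661, so θ_B = arctan 0.8661 = 40.90°.

θ_B ≈ 40.90°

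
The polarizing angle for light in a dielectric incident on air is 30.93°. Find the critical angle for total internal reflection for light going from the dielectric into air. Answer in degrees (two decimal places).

θ_c ≈ 36.81°

From Brewster, n₂/n₁ = tan θ_B = tan 30.93° = 0.5992.
Then sin θ_c = n₂/n₁ = 0.5992, so θ_c = arcsin 0.5992 = 36.81°.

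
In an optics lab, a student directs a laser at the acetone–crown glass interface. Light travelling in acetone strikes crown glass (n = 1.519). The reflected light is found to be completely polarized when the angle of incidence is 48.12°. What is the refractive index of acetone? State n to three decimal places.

At the Brewster angle, tan θ_B = n₂/n₁ with n₁ on the incident side (acetone) and n₂ on the transmitted side (crown glass).
n₁ = n₂ / tan θ_B = 1.519 / tan 48.12° = 1.362.

n ≈ 1.362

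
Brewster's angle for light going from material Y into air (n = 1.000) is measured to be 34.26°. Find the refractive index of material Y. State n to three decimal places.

At Brewster's angle, tan θ_B = n₂/n₁ with n₁ on the incident side (material Y) and n₂ on the transmitted side (air).
n₁ = n₂ / tan θ_B = 1.000 / tan 34.26° = 1.468.

n ≈ 1.468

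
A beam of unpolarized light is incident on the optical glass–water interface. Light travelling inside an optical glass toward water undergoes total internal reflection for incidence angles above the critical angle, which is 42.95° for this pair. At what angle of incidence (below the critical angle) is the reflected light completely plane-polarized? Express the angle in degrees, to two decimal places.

sin θ_c = n₂/n₁, so n₂/n₁ = sin 42.95° = 0.6814.
Brewster: tan θ_B = n₂/n₁ = 0.6814.
θ_B = arctan(0.6814) = 34.27°.

θ_B ≈ 34.27°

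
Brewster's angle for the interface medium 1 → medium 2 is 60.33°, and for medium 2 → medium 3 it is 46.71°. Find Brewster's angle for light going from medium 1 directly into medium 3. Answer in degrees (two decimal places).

θ_B ≈ 61.78°

tan θ_B(1→2) = n₂/n₁ = tan 60.33° = 1.7553.
tan θ_B(2→3) = n₃/n₂ = tan 46.71° = 1.0615.
So n₃/n₁ = (n₂/n₁)(n₃/n₂) = 1.7553 × 1.0615 = 1.8634.
θ_B(1→3) = arctan(1.8634) = 61.78°.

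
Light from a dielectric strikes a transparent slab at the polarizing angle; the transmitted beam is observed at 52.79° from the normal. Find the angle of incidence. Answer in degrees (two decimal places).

θ_B ≈ 37.21°

Brewster's condition makes the reflected and refracted beams perpendicular: θ_B + θ_t = 90°.
θ_B = 90° − 52.79° = 37.21°.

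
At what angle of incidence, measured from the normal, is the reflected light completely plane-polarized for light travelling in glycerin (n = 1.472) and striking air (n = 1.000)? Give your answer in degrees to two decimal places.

θ_B ≈ 34.19°

At Brewster's angle the reflected and refracted rays are perpendicular, which with Snell's law gives tan θ_B = n₂/n₁.
Brewster's condition: tan θ_B = n₂/n₁ = 1.000/1.472 = 0.6793.
θ_B = arctan(0.6793) = 34.19°.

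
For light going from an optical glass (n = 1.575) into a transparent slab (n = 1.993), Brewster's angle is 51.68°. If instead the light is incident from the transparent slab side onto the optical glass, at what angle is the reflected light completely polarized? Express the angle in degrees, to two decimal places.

The two Brewster angles are complementary: θ_B' = 90° − θ_B = 90° − 51.68° = 38.32°.

θ_B' ≈ 38.32°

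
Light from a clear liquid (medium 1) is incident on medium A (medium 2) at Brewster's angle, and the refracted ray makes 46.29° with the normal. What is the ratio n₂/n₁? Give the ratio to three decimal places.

θ_B + θ_t = 90°, so θ_B = 90° − 46.29° = 43.71°.
tan θ_B = n₂/n₁, so n₂/n₁ = tan 43.71° = 0.956.

n₂/n₁ ≈ 0.956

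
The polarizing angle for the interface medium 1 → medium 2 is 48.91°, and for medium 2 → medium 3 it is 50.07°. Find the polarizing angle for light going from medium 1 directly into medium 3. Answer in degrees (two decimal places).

θ_B ≈ 53.87°

n₂/n₁ = tan 48.91° = 1.1467 and n₃/n₂ = tan 50.07° = 1.1947.
So n₃/n₁ = (n₂/n₁)(n₃/n₂) = 1.1467 × 1.1947 = 1.3700.
θ_B(1→3) = arctan(1.3700) = 53.87°.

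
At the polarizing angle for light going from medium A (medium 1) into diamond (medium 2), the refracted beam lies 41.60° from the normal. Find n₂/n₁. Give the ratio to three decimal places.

n₂/n₁ ≈ 1.126

θ_B + θ_t = 90°, so θ_B = 90° − 41.60° = 48.40°.
tan θ_B = n₂/n₁, so n₂/n₁ = tan 48.40° = 1.126.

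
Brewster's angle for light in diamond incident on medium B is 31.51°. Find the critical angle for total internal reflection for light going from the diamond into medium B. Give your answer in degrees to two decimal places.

θ_c ≈ 37.81°

n₂/n₁ = tan 31.51° = 0.6130; the critical angle satisfies sin θ_c = n₂/n₁.
θ_c = arcsin(0.6130) = 37.81°.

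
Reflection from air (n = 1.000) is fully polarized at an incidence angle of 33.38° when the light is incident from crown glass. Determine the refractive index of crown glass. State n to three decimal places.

Full polarization of the reflected beam means tan θ_B = n₂/n₁, where n₁ is the incident medium (crown glass).
n₁ = n₂ / tan θ_B = 1.000 / tan 33.38° = 1.518.

n ≈ 1.518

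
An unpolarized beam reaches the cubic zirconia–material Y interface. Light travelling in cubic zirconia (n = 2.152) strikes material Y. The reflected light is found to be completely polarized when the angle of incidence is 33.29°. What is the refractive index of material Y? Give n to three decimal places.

Full polarization of the reflected beam means tan θ_B = n₂/n₁, where n₁ is the incident medium (cubic zirconia).
n₂ = n₁ tan θ_B = 2.152 × tan 33.29° = 1.413.

n ≈ 1.413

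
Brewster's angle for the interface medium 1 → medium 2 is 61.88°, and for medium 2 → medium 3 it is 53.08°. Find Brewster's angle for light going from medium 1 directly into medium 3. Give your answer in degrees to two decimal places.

θ_B ≈ 68.12°

tan θ_B(1→2) = n₂/n₁ = tan 61.88° = 1.8713.
tan θ_B(2→3) = n₃/n₂ = tan 53.08° = 1.3309.
So n₃/n₁ = (n₂/n₁)(n₃/n₂) = 1.8713 × 1.3309 = 2.4905.
θ_B(1→3) = arctan(2.4905) = 68.12°.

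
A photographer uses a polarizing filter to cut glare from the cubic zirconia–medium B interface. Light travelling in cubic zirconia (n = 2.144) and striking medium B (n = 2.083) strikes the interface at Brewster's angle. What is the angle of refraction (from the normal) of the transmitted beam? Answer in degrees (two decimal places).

θ_t ≈ 45.83°

tan θ_B = n₂/n₁ = 2.083/2.144 = 0.9715, so θ_B = 44.17°.
Since θ_B + θ_t = 90° at Brewster incidence, θ_t = 90° − 44.17° = 45.83°.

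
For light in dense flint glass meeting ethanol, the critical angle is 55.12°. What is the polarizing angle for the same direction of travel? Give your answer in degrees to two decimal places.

θ_B ≈ 39.36°

At the critical angle sin θ_c = n₂/n₁, giving n₂/n₁ = sin 55.12° = 0.8204.
Then tan θ_B = n₂/n₁ = 0.8204, so θ_B = arctan 0.8204 = 39.36°.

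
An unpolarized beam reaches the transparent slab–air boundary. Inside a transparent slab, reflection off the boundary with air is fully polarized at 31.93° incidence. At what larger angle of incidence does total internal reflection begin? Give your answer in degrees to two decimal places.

From Brewster, n₂/n₁ = tan θ_B = tan 31.93° = 0.6232.
Then sin θ_c = n₂/n₁ = 0.6232, so θ_c = arcsin 0.6232 = 38.55°.

θ_c ≈ 38.55°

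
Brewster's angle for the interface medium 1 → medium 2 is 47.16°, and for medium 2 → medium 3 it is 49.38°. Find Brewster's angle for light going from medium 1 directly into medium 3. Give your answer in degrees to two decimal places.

θ_B ≈ 51.50°

n₂/n₁ = tan 47.16° = 1.0784 and n₃/n₂ = tan 49.38° = 1.1659.
So n₃/n₁ = (n₂/n₁)(n₃/n₂) = 1.0784 × 1.1659 = 1.2573.
θ_B(1→3) = arctan(1.2573) = 51.50°.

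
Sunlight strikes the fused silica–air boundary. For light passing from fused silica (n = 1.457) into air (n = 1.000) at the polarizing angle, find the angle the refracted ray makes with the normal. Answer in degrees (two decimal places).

First find Brewster's angle: tan θ_B = 1.000/1.457 = 0.6863, giving θ_B = 34.46°.
Since θ_B + θ_t = 90° at Brewster incidence, θ_t = 90° − 34.46° = 55.54°.

θ_t ≈ 55.54°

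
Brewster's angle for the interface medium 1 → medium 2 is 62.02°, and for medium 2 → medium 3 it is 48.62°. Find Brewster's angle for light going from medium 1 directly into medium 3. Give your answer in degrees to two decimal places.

θ_B ≈ 64.92°

n₂/n₁ = tan 62.02° = 1.8823 and n₃/n₂ = tan 48.62° = 1.1351.
Multiplying, n₃/n₁ = 1.8823 × 1.1351 = 2.1366, and θ_B(1→3) = arctan 2.1366 = 64.92°.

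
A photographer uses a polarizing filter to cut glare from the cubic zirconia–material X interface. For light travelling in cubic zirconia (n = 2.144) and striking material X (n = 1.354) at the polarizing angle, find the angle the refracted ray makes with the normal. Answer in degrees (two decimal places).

θ_t ≈ 57.73°

tan θ_B = n₂/n₁ = 1.354/2.144 = 0.6315, so θ_B = 32.27°.
Since θ_B + θ_t = 90° at Brewster incidence, θ_t = 90° − 32.27° = 57.73°.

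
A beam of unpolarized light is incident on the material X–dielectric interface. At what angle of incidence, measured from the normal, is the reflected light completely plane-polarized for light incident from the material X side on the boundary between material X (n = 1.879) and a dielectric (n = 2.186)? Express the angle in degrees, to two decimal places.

Here n₂/n₁ = 2.186/1.879 = 1.1634, and Brewster's law gives tan θ_B = n₂/n₁. Taking the arctangent, θ_B = 49.32°.

θ_B ≈ 49.32°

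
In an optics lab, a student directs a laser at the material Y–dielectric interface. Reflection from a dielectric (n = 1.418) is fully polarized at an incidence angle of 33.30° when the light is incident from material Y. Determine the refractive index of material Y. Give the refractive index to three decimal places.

Full polarization of the reflected beam means tan θ_B = n₂/n₁, where n₁ is the incident medium (material Y).
n₁ = n₂ / tan θ_B = 1.418 / tan 33.30° = 2.159.

n ≈ 2.159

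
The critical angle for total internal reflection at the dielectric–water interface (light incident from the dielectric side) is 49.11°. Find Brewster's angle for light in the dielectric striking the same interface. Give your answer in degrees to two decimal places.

sin θ_c = n₂/n₁, so n₂/n₁ = sin 49.11° = 0.7560.
Brewster: tan θ_B = n₂/n₁ = 0.7560.
θ_B = arctan(0.7560) = 37.09°.

θ_B ≈ 37.09°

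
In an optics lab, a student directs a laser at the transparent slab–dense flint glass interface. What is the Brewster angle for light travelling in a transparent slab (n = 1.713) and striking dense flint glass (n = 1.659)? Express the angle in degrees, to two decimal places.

Brewster's condition: tan θ_B = n₂/n₁ = 1.659/1.713 = 0.9685.
θ_B = arctan(0.9685) = 44.08°.

θ_B ≈ 44.08°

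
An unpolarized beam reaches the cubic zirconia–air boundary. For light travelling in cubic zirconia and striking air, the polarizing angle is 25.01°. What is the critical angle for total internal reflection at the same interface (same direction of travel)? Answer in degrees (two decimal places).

From Brewster, n₂/n₁ = tan θ_B = tan 25.01° = 0.4665.
Then sin θ_c = n₂/n₁ = 0.4665, so θ_c = arcsin 0.4665 = 27.81°.

θ_c ≈ 27.81°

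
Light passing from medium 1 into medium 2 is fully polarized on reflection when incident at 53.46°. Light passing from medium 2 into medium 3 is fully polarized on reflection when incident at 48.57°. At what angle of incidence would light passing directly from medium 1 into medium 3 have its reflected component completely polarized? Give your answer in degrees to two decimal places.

tan θ_B(1→2) = n₂/n₁ = tan 53.46° = 1.3495.
tan θ_B(2→3) = n₃/n₂ = tan 48.57° = 1.1331.
n₃/n₁ = 1.5290. Then tan θ_B(1→3) = n₃/n₁, so θ_B(1→3) = arctan(1.5290) = 56.82°.

θ_B ≈ 56.82°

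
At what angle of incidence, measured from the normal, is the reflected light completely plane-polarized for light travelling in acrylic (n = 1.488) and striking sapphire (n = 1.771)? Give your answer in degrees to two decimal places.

θ_B ≈ 49.96°

At Brewster's angle the reflected and refracted rays are perpendicular, which with Snell's law gives tan θ_B = n₂/n₁.
Here n₂/n₁ = 1.771/1.488 = 1.1902, and Brewster's law gives tan θ_B = n₂/n₁. Taking the arctangent, θ_B = 49.96°.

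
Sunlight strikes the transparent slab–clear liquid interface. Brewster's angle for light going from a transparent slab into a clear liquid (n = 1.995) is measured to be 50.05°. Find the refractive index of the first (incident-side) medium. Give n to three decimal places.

Full polarization of the reflected beam means tan θ_B = n₂/n₁, where n₁ is the incident medium (a transparent slab).
n₁ = n₂ / tan θ_B = 1.995 / tan 50.05° = 1.671.

n ≈ 1.671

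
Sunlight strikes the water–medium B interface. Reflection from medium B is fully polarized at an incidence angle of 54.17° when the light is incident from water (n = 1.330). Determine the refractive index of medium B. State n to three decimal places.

n ≈ 1.842

Full polarization of the reflected beam means tan θ_B = n₂/n₁, where n₁ is the incident medium (water).
n₂ = n₁ tan θ_B = 1.330 × tan 54.17° = 1.842.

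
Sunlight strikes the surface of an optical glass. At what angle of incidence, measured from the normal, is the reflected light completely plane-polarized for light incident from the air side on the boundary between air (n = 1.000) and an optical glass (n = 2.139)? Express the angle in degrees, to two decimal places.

Here n₂/n₁ = 2.139/1.000 = 2.1390, and Brewster's law gives tan θ_B = n₂/n₁.
θ_B = arctan(2.1390) = 64.94°.

θ_B ≈ 64.94°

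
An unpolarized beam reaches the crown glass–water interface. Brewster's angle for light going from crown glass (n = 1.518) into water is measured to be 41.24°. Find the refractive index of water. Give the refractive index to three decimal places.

n ≈ 1.331

At Brewster's angle, tan θ_B = n₂/n₁ with n₁ on the incident side (crown glass) and n₂ on the transmitted side (water).
n₂ = n₁ tan θ_B = 1.518 × tan 41.24° = 1.331.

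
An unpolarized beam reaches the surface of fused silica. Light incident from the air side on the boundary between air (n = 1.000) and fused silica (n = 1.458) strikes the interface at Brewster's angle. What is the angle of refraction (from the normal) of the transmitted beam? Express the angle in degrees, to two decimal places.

θ_t ≈ 34.45°

θ_B = arctan(n₂/n₁) = arctan(1.458/1.000) = 55.55°.
At Brewster's angle the reflected and refracted rays are perpendicular, so θ_t = 90° − θ_B = 90° − 55.55° = 34.45°.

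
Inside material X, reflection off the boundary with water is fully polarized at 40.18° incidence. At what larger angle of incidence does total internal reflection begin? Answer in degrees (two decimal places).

tan θ_B = n₂/n₁ = tan 40.18° = 0.8445.
Total internal reflection: sin θ_c = n₂/n₁ = 0.8445.
θ_c = arcsin(0.8445) = 57.61°.

θ_c ≈ 57.61°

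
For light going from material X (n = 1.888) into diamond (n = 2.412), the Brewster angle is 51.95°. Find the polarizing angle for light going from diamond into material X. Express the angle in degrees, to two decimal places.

Reversing the direction swaps n₁ and n₂, so tan θ_B' = 1/tan θ_B and θ_B' = 90° − θ_B.
Hence θ_B' = 90° − 51.95° = 38.05°.

θ_B' ≈ 38.05°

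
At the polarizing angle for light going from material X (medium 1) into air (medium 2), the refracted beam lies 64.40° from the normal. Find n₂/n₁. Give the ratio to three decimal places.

n₂/n₁ ≈ 0.479

At Brewster incidence θ_B = 90° − θ_t = 90° − 64.40° = 25.60°.
tan θ_B = n₂/n₁, so n₂/n₁ = tan 25.60° = 0.479.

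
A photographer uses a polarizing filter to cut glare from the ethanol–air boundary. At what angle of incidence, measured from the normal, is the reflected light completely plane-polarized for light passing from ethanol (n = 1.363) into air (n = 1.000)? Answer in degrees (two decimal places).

θ_B ≈ 36.27°

tan θ_B = n₂/n₁ = 1.000/1.363 = 0.7337. Taking the arctangent, θ_B = 36.27°.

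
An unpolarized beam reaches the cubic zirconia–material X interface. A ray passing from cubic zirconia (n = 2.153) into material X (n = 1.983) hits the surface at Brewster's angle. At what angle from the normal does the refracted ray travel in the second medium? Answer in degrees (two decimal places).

θ_t ≈ 47.35°

θ_B = arctan(n₂/n₁) = arctan(1.983/2.153) = 42.65°.
The refracted ray is perpendicular to the reflected ray, so θ_t = 90° − θ_B = 47.35°.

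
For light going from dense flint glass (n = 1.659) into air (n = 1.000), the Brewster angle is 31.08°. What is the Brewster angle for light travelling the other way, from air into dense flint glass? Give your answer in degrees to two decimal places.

Reversing the direction swaps n₁ and n₂, so tan θ_B' = 1/tan θ_B and θ_B' = 90° − θ_B.
Hence θ_B' = 90° − 31.08° = 58.92°.

θ_B' ≈ 58.92°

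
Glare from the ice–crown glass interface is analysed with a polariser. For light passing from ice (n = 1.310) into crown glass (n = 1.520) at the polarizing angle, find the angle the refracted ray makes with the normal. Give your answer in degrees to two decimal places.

θ_t ≈ 40.76°

tan θ_B = n₂/n₁ = 1.520/1.310 = 1.1603, so θ_B = 49.24°.
The refracted ray is perpendicular to the reflected ray, so θ_t = 90° − θ_B = 40.76°.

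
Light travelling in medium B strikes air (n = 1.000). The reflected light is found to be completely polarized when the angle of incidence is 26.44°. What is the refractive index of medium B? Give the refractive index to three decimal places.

n ≈ 2.011

Brewster's law: tan θ_B = n₂/n₁ (light incident in medium B, refracted into air).
n₁ = n₂ / tan θ_B = 1.000 / tan 26.44° = 2.011.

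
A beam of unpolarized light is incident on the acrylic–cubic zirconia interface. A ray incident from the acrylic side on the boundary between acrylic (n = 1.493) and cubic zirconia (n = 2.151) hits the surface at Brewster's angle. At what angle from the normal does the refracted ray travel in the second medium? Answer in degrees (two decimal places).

First find Brewster's angle: tan θ_B = 2.151/1.493 = 1.4407, giving θ_B = 55.24°.
Since θ_B + θ_t = 90° at Brewster incidence, θ_t = 90° − 55.24° = 34.76°.

θ_t ≈ 34.76°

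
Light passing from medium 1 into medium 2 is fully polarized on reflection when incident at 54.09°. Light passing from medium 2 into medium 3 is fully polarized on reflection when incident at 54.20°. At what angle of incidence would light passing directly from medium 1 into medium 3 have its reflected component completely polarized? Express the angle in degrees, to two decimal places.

θ_B ≈ 62.42°

Each Brewster angle gives a ratio: n₂/n₁ = tan 54.09° = 1.3809, n₃/n₂ = tan 54.20° = 1.3865.
n₃/n₁ = 1.9147. Then tan θ_B(1→3) = n₃/n₁, so θ_B(1→3) = arctan(1.9147) = 62.42°.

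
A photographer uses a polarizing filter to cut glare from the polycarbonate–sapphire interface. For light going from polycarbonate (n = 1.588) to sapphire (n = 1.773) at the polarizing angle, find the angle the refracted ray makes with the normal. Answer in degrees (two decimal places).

θ_B = arctan(n₂/n₁) = arctan(1.773/1.588) = 48.15°.
The refracted ray is perpendicular to the reflected ray, so θ_t = 90° − θ_B = 41.85°.

θ_t ≈ 41.85°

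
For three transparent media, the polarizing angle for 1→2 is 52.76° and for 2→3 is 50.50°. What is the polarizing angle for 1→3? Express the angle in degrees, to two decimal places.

θ_B ≈ 57.93°

Each Brewster angle gives a ratio: n₂/n₁ = tan 52.76° = 1.3155, n₃/n₂ = tan 50.50° = 1.2131.
So n₃/n₁ = (n₂/n₁)(n₃/n₂) = 1.3155 × 1.2131 = 1.5959.
θ_B(1→3) = arctan(1.5959) = 57.93°.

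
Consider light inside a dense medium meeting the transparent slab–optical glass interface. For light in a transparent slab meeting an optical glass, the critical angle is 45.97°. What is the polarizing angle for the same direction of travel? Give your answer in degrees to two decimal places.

sin θ_c = n₂/n₁, so n₂/n₁ = sin 45.97° = 0.7190.
Brewster: tan θ_B = n₂/n₁ = 0.7190.
θ_B = arctan(0.7190) = 35.72°.

θ_B ≈ 35.72°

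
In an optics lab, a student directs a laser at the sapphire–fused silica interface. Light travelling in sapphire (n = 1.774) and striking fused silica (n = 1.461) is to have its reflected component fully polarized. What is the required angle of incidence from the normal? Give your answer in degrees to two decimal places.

θ_B ≈ 39.47°

At Brewster's angle the reflected and refracted rays are perpendicular, which with Snell's law gives tan θ_B = n₂/n₁.
Brewster's condition: tan θ_B = n₂/n₁ = 1.461/1.774 = 0.8236.
So θ_B = arctan 0.8236 = 39.47°.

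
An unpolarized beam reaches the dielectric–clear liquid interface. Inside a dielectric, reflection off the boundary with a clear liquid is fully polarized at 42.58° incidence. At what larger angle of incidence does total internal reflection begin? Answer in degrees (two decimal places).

θ_c ≈ 66.77°

n₂/n₁ = tan 42.58° = 0.9189; the critical angle satisfies sin θ_c = n₂/n₁.
θ_c = arcsin(0.9189) = 66.77°.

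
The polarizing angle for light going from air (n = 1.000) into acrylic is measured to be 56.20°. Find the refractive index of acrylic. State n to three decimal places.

n ≈ 1.494

Brewster's law: tan θ_B = n₂/n₁ (light incident in air, refracted into acrylic).
n₂ = n₁ tan θ_B = 1.000 × tan 56.20° = 1.494.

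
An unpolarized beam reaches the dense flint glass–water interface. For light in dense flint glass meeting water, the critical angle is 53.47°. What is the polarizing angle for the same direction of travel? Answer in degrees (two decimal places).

θ_B ≈ 38.78°

n₂/n₁ = sin θ_c = sin 53.47° = 0.8035.
tan θ_B equals the same ratio, so θ_B = arctan(0.8035) = 38.78°.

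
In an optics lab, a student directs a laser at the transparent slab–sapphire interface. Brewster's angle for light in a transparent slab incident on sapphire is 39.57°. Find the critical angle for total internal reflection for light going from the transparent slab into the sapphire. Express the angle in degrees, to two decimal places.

From Brewster, n₂/n₁ = tan θ_B = tan 39.57° = 0.8264.
Then sin θ_c = n₂/n₁ = 0.8264, so θ_c = arcsin 0.8264 = 55.73°.

θ_c ≈ 55.73°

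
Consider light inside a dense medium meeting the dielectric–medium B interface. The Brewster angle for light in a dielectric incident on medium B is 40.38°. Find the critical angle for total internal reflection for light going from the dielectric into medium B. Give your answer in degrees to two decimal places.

θ_c ≈ 58.26°

From Brewster, n₂/n₁ = tan θ_B = tan 40.38° = 0.8505.
Then sin θ_c = n₂/n₁ = 0.8505, so θ_c = arcsin 0.8505 = 58.26°.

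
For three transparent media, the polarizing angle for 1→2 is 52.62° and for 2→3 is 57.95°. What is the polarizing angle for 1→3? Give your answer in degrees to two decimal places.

θ_B ≈ 64.44°

Each Brewster angle gives a ratio: n₂/n₁ = tan 52.62° = 1.3089, n₃/n₂ = tan 57.95° = 1.5972.
Multiplying, n₃/n₁ = 1.3089 × 1.5972 = 2.0906, and θ_B(1→3) = arctan 2.0906 = 64.44°.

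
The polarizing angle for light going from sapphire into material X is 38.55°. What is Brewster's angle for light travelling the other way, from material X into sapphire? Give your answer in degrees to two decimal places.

θ_B' ≈ 51.45°

tan θ_B' = n₁/n₂ = 1/tan θ_B, so θ_B' = 90° − θ_B.
θ_B' = 90° − 38.55° = 51.45°.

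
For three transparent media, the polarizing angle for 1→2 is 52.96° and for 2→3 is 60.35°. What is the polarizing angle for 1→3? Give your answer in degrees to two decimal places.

Each Brewster angle gives a ratio: n₂/n₁ = tan 52.96° = 1.3251, n₃/n₂ = tan 60.35° = 1.7567.
n₃/n₁ = 2.3279. Then tan θ_B(1→3) = n₃/n₁, so θ_B(1→3) = arctan(2.3279) = 66.75°.

θ_B ≈ 66.75°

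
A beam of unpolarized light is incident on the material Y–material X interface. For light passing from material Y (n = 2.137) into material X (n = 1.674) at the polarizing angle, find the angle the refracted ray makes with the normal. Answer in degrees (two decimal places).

tan θ_B = n₂/n₁ = 1.674/2.137 = 0.7833, so θ_B = 38.07°.
At Brewster's angle the reflected and refracted rays are perpendicular, so θ_t = 90° − θ_B = 90° − 38.07° = 51.93°.

θ_t ≈ 51.93°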